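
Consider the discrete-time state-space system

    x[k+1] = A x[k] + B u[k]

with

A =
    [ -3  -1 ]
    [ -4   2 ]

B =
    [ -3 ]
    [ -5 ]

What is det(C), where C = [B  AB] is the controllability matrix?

64

AB = [[14], [2]]
Controllability matrix C = [B  AB] = [[-3, 14], [-5, 2]]
det(C) = (-3)·2 - 14·(-5) = -6 - (-70) = 64
Since det(C) ≠ 0, rank(C) = 2 and the system is completely controllable.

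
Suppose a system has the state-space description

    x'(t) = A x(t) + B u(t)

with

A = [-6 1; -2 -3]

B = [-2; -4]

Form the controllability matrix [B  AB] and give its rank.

1

AB = [[8], [16]]
Controllability matrix C = [B  AB] = [[-2, 8], [-4, 16]]
Every column of C is a scalar multiple of column 1 = [-2, -4] (multipliers 1, -4), so the columns span a one-dimensional space.
C ≠ 0, hence rank(C) = 1.
rank(C) = 1 < n = 2, so the pair (A, B) is not completely controllable.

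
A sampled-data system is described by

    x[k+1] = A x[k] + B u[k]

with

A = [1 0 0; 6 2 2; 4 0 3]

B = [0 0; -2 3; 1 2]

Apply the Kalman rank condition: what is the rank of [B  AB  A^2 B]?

AB = [[0, 0], [-2, 10], [3, 6]]
A^2B = [[0, 0], [2, 32], [9, 18]]
Controllability matrix C = [B  AB  A^2B] = [[0, 0, 0, 0, 0, 0], [-2, 3, -2, 10, 2, 32], [1, 2, 3, 6, 9, 18]]
Row 1 of C is identically zero, so rank(C) ≤ 2.
The 2×2 minor from rows 2, 3, columns 1, 2 is (-2)·2 - 3·1 = -4 - 3 = -7 ≠ 0, so rank(C) = 2.
rank(C) = 2 < n = 3, so the pair (A, B) is not completely controllable.

2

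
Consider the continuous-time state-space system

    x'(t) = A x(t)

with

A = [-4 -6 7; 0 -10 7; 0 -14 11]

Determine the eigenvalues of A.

-4, -3, 4

det(sI - A) = s^3 - (tr A)s^2 + (M11 + M22 + M33)s - det A, where Mii is the 2×2 principal minor of A obtained by deleting row i and column i.
tr A = (-4) + (-10) + 11 = -3; M11 = (-10)·11 - 7·(-14) = -110 - (-98) = -12; M22 = (-4)·11 - 7·0 = -44 - 0 = -44; M33 = (-4)·(-10) - (-6)·0 = 40 - 0 = 40; sum of minors = -16.
det A = (-4)·((-10)·11 - 7·(-14)) - (-6)·(0·11 - 7·0) + 7·(0·(-14) - (-10)·0) = (-4)·(-12) - (-6)·0 + 7·0 = 48.
So p(s) = det(sI - A) = s^3 + 3s^2 - 16s - 48.
Rational-root test: any integer root divides -48. Testing small divisors, s = -3 works: p(-3) = -27 + 27 + 48 + (-48) = 0, so (s + 3) is a factor.
Dividing, p(s) = (s + 3)(s^2 - 16).
Factor s^2 - 16: two numbers with sum 0 and product -16 are 4 and -4, so s^2 - 16 = (s - 4)(s + 4).
Hence p(s) = (s - 4) (s + 3) (s + 4), with roots -4, -3, 4.
At least one eigenvalue has non-negative real part, so the system is not asymptotically stable.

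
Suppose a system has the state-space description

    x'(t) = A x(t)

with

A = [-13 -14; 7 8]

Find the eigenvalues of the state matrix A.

det(sI - A) = s^2 - (tr A)s + det A, with tr A = (-13) + 8 = -5 and det A = (-13)·8 - (-14)·7 = -104 - (-98) = -6.
So p(s) = det(sI - A) = s^2 + 5s - 6.
Factor s^2 + 5s - 6: two numbers with sum -5 and product -6 are 1 and -6, so s^2 + 5s - 6 = (s - 1)(s + 6).
Hence p(s) = (s - 1) (s + 6), with roots -6, 1.
At least one eigenvalue has non-negative real part, so the system is not asymptotically stable.

-6, 1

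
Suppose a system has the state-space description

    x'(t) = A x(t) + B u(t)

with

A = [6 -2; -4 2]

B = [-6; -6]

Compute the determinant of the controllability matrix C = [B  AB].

AB = [[-24], [12]]
Controllability matrix C = [B  AB] = [[-6, -24], [-6, 12]]
det(C) = (-6)·12 - (-24)·(-6) = -72 - 144 = -216
Since det(C) ≠ 0, rank(C) = 2 and the system is completely controllable.

-216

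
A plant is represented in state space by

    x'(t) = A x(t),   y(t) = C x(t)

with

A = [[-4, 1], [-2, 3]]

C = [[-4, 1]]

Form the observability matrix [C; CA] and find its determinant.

CA = [[14, -1]]
Observability matrix O = [C; CA] = [[-4, 1], [14, -1]]
det(O) = (-4)·(-1) - 1·14 = 4 - 14 = -10
Since det(O) ≠ 0, rank(O) = 2 and the system is completely observable.

-10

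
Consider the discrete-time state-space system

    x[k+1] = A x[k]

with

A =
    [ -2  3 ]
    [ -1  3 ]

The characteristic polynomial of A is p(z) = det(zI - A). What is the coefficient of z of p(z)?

-1

For a 2×2 matrix, det(zI - A) = z^2 - (tr A)z + det A.
tr A = 1, det A = -3.
So p(z) = z^2 - z - 3.
The coefficient of z is -1.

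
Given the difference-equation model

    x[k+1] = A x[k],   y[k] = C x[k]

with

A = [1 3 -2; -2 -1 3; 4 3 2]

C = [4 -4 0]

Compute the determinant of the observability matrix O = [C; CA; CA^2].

CA = [[12, 16, -20]]
CA^2 = [[-100, -40, -16]]
Observability matrix O = [C; CA; CA^2] = [[4, -4, 0], [12, 16, -20], [-100, -40, -16]]
Expanding along the first row, det(O) = 4·(16·(-16) - (-20)·(-40)) - (-4)·(12·(-16) - (-20)·(-100)) + 0·(12·(-40) - 16·(-100)) = 4·(-1056) - (-4)·(-2192) + 0·1120 = -12992
Since det(O) ≠ 0, rank(O) = 3 and the system is completely observable.

-12992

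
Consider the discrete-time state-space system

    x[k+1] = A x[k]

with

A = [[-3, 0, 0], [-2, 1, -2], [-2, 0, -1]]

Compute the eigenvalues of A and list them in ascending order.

det(zI - A) = z^3 - (tr A)z^2 + (M11 + M22 + M33)z - det A, where Mii is the 2×2 principal minor of A obtained by deleting row i and column i.
tr A = (-3) + 1 + (-1) = -3; M11 = 1·(-1) - (-2)·0 = -1 - 0 = -1; M22 = (-3)·(-1) - 0·(-2) = 3 - 0 = 3; M33 = (-3)·1 - 0·(-2) = -3 - 0 = -3; sum of minors = -1.
det A = (-3)·(1·(-1) - (-2)·0) - 0·((-2)·(-1) - (-2)·(-2)) + 0·((-2)·0 - 1·(-2)) = (-3)·(-1) - 0·(-2) + 0·2 = 3.
So p(z) = det(zI - A) = z^3 + 3z^2 - z - 3.
Rational-root test: any integer root divides -3. Testing small divisors, z = -1 works: p(-1) = -1 + 3 + 1 + (-3) = 0, so (z + 1) is a factor.
Dividing, p(z) = (z + 1)(z^2 + 2z - 3).
Factor z^2 + 2z - 3: two numbers with sum -2 and product -3 are 1 and -3, so z^2 + 2z - 3 = (z - 1)(z + 3).
Hence p(z) = (z - 1) (z + 1) (z + 3), with roots -3, -1, 1.

-3, -1, 1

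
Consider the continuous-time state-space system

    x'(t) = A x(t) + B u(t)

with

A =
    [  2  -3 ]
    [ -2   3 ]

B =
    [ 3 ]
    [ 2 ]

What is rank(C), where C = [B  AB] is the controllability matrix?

AB = [[0], [0]]
Controllability matrix C = [B  AB] = [[3, 0], [2, 0]]
Every column of C is a scalar multiple of column 1 = [3, 2] (multipliers 1, 0), so the columns span a one-dimensional space.
C ≠ 0, hence rank(C) = 1.
rank(C) = 1 < n = 2, so the pair (A, B) is not completely controllable.

1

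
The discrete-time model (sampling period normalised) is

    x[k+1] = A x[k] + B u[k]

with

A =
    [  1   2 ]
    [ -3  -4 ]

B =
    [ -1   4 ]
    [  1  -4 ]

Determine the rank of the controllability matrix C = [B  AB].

AB = [[1, -4], [-1, 4]]
Controllability matrix C = [B  AB] = [[-1, 4, 1, -4], [1, -4, -1, 4]]
Every column of C is a scalar multiple of column 1 = [-1, 1] (multipliers 1, -4, -1, 4), so the columns span a one-dimensional space.
C ≠ 0, hence rank(C) = 1.
rank(C) = 1 < n = 2, so the pair (A, B) is not completely controllable.

1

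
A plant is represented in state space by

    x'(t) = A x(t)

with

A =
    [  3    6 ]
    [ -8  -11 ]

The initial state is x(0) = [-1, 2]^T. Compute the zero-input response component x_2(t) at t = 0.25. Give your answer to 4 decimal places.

0.2013

det(sI - A) = s^2 - (tr A)s + det A, with tr A = 3 + (-11) = -8 and det A = 3·(-11) - 6·(-8) = -33 - (-48) = 15.
So p(s) = det(sI - A) = s^2 + 8s + 15.
Factor s^2 + 8s + 15: two numbers with sum -8 and product 15 are -3 and -5, so s^2 + 8s + 15 = (s + 3)(s + 5).
Hence p(s) = (s + 3) (s + 5), with roots -5, -3.
The eigenvalues -5, -3 are distinct and real, so A is diagonalisable and x(t) = e^{At} x(0) = V diag(e^{λ_i t}) V^{-1} x(0), where the columns of V are the eigenvectors.
λ = -5: A - (-5)I = [[8, 6], [-8, -6]]. Row 1 gives 8·v1 + 6·v2 = 0, so take v_1 = [-3, 4]^T.
λ = -3: A - (-3)I = [[6, 6], [-8, -8]]. Row 1 gives 6·v1 + 6·v2 = 0, so take v_2 = [-1, 1]^T.
V = [v_1 v_2] = [[-3, -1], [4, 1]] has det V = 1, so V^{-1} = adj(V)/det V = [[1, 1], [-4, -3]].
Modal coordinates z(0) = V^{-1} x(0): 1·(-1) + 1·2 = 1; (-4)·(-1) + (-3)·2 = -2; so z(0) = [1, -2]^T.
x_2(t) = Σ_i (v_i)_2 · z_i(0) · e^{λ_i t} (row 2 of V times the modal terms).
x_2(0.25) = 4·1·e^{-5·0.25} + 1·(-2)·e^{-3·0.25} = 4·0.286505 + (-2)·0.472367 = 0.2013.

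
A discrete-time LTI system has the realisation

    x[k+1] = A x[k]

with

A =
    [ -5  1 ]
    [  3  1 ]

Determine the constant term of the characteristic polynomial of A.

For a 2×2 matrix, det(zI - A) = z^2 - (tr A)z + det A.
tr A = -4, det A = -8.
So p(z) = z^2 + 4z - 8.
The constant term is -8.

-8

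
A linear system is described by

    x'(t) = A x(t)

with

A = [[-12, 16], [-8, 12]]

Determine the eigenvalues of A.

-4, 4

det(sI - A) = s^2 - (tr A)s + det A, with tr A = (-12) + 12 = 0 and det A = (-12)·12 - 16·(-8) = -144 - (-128) = -16.
So p(s) = det(sI - A) = s^2 - 16.
Factor s^2 - 16: two numbers with sum 0 and product -16 are 4 and -4, so s^2 - 16 = (s - 4)(s + 4).
Hence p(s) = (s - 4) (s + 4), with roots -4, 4.
At least one eigenvalue has non-negative real part, so the system is not asymptotically stable.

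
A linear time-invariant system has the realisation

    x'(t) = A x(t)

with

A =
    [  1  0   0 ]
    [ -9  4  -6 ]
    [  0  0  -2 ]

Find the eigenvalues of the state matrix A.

-2, 1, 4

det(sI - A) = s^3 - (tr A)s^2 + (M11 + M22 + M33)s - det A, where Mii is the 2×2 principal minor of A obtained by deleting row i and column i.
tr A = 1 + 4 + (-2) = 3; M11 = 4·(-2) - (-6)·0 = -8 - 0 = -8; M22 = 1·(-2) - 0·0 = -2 - 0 = -2; M33 = 1·4 - 0·(-9) = 4 - 0 = 4; sum of minors = -6.
det A = 1·(4·(-2) - (-6)·0) - 0·((-9)·(-2) - (-6)·0) + 0·((-9)·0 - 4·0) = 1·(-8) - 0·18 + 0·0 = -8.
So p(s) = det(sI - A) = s^3 - 3s^2 - 6s + 8.
Rational-root test: any integer root divides 8. Testing small divisors, s = 1 works: p(1) = 1 + (-3) + (-6) + 8 = 0, so (s - 1) is a factor.
Dividing, p(s) = (s - 1)(s^2 - 2s - 8).
Factor s^2 - 2s - 8: two numbers with sum 2 and product -8 are 4 and -2, so s^2 - 2s - 8 = (s - 4)(s + 2).
Hence p(s) = (s - 4) (s - 1) (s + 2), with roots -2, 1, 4.
At least one eigenvalue has non-negative real part, so the system is not asymptotically stable.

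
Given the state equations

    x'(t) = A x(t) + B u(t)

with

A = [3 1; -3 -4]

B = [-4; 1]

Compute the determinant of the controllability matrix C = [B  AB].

AB = [[-11], [8]]
Controllability matrix C = [B  AB] = [[-4, -11], [1, 8]]
det(C) = (-4)·8 - (-11)·1 = -32 - (-11) = -21
Since det(C) ≠ 0, rank(C) = 2 and the system is completely controllable.

-21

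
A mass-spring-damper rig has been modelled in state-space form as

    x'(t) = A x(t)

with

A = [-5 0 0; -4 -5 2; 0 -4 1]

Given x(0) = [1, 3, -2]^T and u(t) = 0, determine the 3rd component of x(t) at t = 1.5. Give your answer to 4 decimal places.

det(sI - A) = s^3 - (tr A)s^2 + (M11 + M22 + M33)s - det A, where Mii is the 2×2 principal minor of A obtained by deleting row i and column i.
tr A = (-5) + (-5) + 1 = -9; M11 = (-5)·1 - 2·(-4) = -5 - (-8) = 3; M22 = (-5)·1 - 0·0 = -5 - 0 = -5; M33 = (-5)·(-5) - 0·(-4) = 25 - 0 = 25; sum of minors = 23.
det A = (-5)·((-5)·1 - 2·(-4)) - 0·((-4)·1 - 2·0) + 0·((-4)·(-4) - (-5)·0) = (-5)·3 - 0·(-4) + 0·16 = -15.
So p(s) = det(sI - A) = s^3 + 9s^2 + 23s + 15.
Rational-root test: any integer root divides 15. Testing small divisors, s = -1 works: p(-1) = -1 + 9 + (-23) + 15 = 0, so (s + 1) is a factor.
Dividing, p(s) = (s + 1)(s^2 + 8s + 15).
Factor s^2 + 8s + 15: two numbers with sum -8 and product 15 are -3 and -5, so s^2 + 8s + 15 = (s + 3)(s + 5).
Hence p(s) = (s + 1) (s + 3) (s + 5), with roots -5, -3, -1.
The eigenvalues -5, -3, -1 are distinct and real, so A is diagonalisable and x(t) = e^{At} x(0) = V diag(e^{λ_i t}) V^{-1} x(0), where the columns of V are the eigenvectors.
λ = -5: A - (-5)I = [[0, 0, 0], [-4, 0, 2], [0, -4, 6]]. v must be orthogonal to every row; (row 2) × (row 3) = [8, 24, 16], so take v_1 = [1, 3, 2]^T.
λ = -3: A - (-3)I = [[-2, 0, 0], [-4, -2, 2], [0, -4, 4]]. v must be orthogonal to every row; (row 1) × (row 2) = [0, 4, 4], so take v_2 = [0, -1, -1]^T.
λ = -1: A - (-1)I = [[-4, 0, 0], [-4, -4, 2], [0, -4, 2]]. v must be orthogonal to every row; (row 1) × (row 2) = [0, 8, 16], so take v_3 = [0, 1, 2]^T.
V = [v_1 v_2 v_3] = [[1, 0, 0], [3, -1, 1], [2, -1, 2]] has det V = -1, so V^{-1} = adj(V)/det V = [[1, 0, 0], [4, -2, 1], [1, -1, 1]].
Modal coordinates z(0) = V^{-1} x(0): 1·1 + 0·3 + 0·(-2) = 1; 4·1 + (-2)·3 + 1·(-2) = -4; 1·1 + (-1)·3 + 1·(-2) = -4; so z(0) = [1, -4, -4]^T.
x_3(t) = Σ_i (v_i)_3 · z_i(0) · e^{λ_i t} (row 3 of V times the modal terms).
x_3(1.5) = 2·1·e^{-5·1.5} + (-1)·(-4)·e^{-3·1.5} + 2·(-4)·e^{-1·1.5} = 2·0.000553 + 4·0.011109 + (-8)·0.223130 = -1.7395.

-1.7395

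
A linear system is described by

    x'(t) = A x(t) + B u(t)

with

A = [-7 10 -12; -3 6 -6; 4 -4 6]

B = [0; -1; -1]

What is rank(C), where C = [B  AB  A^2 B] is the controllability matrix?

2

AB = [[2], [0], [-2]]
A^2B = [[10], [6], [-4]]
Controllability matrix C = [B  AB  A^2B] = [[0, 2, 10], [-1, 0, 6], [-1, -2, -4]]
The rows r1, r2, r3 of C are linearly dependent: r1 - r2 + r3 = 0 (check each entry), so rank(C) ≤ 2.
The 2×2 minor from rows 1, 2, columns 1, 2 is 0·0 - 2·(-1) = 0 - (-2) = 2 ≠ 0, so rank(C) = 2.
rank(C) = 2 < n = 3, so the pair (A, B) is not completely controllable.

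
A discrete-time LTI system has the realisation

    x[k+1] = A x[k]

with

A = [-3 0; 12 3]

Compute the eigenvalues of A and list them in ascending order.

det(zI - A) = z^2 - (tr A)z + det A, with tr A = (-3) + 3 = 0 and det A = (-3)·3 - 0·12 = -9 - 0 = -9.
So p(z) = det(zI - A) = z^2 - 9.
Factor z^2 - 9: two numbers with sum 0 and product -9 are 3 and -3, so z^2 - 9 = (z - 3)(z + 3).
Hence p(z) = (z - 3) (z + 3), with roots -3, 3.

-3, 3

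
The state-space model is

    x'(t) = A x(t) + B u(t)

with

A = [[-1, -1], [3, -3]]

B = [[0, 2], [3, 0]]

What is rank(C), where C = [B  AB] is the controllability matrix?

2

AB = [[-3, -2], [-9, 6]]
Controllability matrix C = [B  AB] = [[0, 2, -3, -2], [3, 0, -9, 6]]
Take the 2×2 submatrix of C formed by columns 1, 2: [[0, 2], [3, 0]]. Its determinant is 0·0 - 2·3 = 0 - 6 = -6 ≠ 0.
So rank(C) ≥ 2; since C has 2 rows, rank(C) = 2.
rank(C) = 2 = n, so the pair (A, B) is completely controllable.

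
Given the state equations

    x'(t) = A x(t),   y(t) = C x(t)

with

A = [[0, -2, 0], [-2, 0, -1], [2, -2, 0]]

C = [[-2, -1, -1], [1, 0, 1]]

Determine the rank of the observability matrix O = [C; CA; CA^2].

3

CA = [[0, 6, 1], [2, -4, 0]]
CA^2 = [[-10, -2, -6], [8, -4, 4]]
Observability matrix O = [C; CA; CA^2] = [[-2, -1, -1], [1, 0, 1], [0, 6, 1], [2, -4, 0], [-10, -2, -6], [8, -4, 4]]
Take the 3×3 submatrix of O formed by rows 1, 2, 3: [[-2, -1, -1], [1, 0, 1], [0, 6, 1]]. Its determinant is (-2)·(0·1 - 1·6) - (-1)·(1·1 - 1·0) + (-1)·(1·6 - 0·0) = (-2)·(-6) - (-1)·1 + (-1)·6 = 7 ≠ 0.
So rank(O) ≥ 3; since O has 3 columns, rank(O) = 3.
rank(O) = 3 = n, so the pair (A, C) is completely observable.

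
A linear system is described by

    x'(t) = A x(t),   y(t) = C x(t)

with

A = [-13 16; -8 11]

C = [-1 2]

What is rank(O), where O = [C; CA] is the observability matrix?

CA = [[-3, 6]]
Observability matrix O = [C; CA] = [[-1, 2], [-3, 6]]
Every row of O is a scalar multiple of row 1 = [-1, 2] (multipliers 1, 3), so the rows span a one-dimensional space.
O ≠ 0, hence rank(O) = 1.
rank(O) = 1 < n = 2, so the pair (A, C) is not completely observable.

1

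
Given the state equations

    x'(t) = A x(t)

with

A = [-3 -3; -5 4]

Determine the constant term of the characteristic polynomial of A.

-27

For a 2×2 matrix, det(sI - A) = s^2 - (tr A)s + det A.
tr A = 1, det A = -27.
So p(s) = s^2 - s - 27.
The constant term is -27.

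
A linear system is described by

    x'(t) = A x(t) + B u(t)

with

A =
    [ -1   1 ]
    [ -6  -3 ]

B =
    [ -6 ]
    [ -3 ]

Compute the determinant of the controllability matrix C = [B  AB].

AB = [[3], [45]]
Controllability matrix C = [B  AB] = [[-6, 3], [-3, 45]]
det(C) = (-6)·45 - 3·(-3) = -270 - (-9) = -261
Since det(C) ≠ 0, rank(C) = 2 and the system is completely controllable.

-261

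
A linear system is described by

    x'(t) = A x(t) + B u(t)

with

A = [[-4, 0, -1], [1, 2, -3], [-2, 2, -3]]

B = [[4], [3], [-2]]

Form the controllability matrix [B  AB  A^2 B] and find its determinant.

AB = [[-14], [16], [4]]
A^2B = [[52], [6], [48]]
Controllability matrix C = [B  AB  A^2B] = [[4, -14, 52], [3, 16, 6], [-2, 4, 48]]
Expanding along the first row, det(C) = 4·(16·48 - 6·4) - (-14)·(3·48 - 6·(-2)) + 52·(3·4 - 16·(-2)) = 4·744 - (-14)·156 + 52·44 = 7448
Since det(C) ≠ 0, rank(C) = 3 and the system is completely controllable.

7448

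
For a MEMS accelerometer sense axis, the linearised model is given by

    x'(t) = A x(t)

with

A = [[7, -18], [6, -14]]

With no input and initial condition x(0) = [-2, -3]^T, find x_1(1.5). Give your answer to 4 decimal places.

det(sI - A) = s^2 - (tr A)s + det A, with tr A = 7 + (-14) = -7 and det A = 7·(-14) - (-18)·6 = -98 - (-108) = 10.
So p(s) = det(sI - A) = s^2 + 7s + 10.
Factor s^2 + 7s + 10: two numbers with sum -7 and product 10 are -2 and -5, so s^2 + 7s + 10 = (s + 2)(s + 5).
Hence p(s) = (s + 2) (s + 5), with roots -5, -2.
The eigenvalues -5, -2 are distinct and real, so A is diagonalisable and x(t) = e^{At} x(0) = V diag(e^{λ_i t}) V^{-1} x(0), where the columns of V are the eigenvectors.
λ = -5: A - (-5)I = [[12, -18], [6, -9]]. Row 1 gives 12·v1 + (-18)·v2 = 0, so take v_1 = [-3, -2]^T.
λ = -2: A - (-2)I = [[9, -18], [6, -12]]. Row 1 gives 9·v1 + (-18)·v2 = 0, so take v_2 = [2, 1]^T.
V = [v_1 v_2] = [[-3, 2], [-2, 1]] has det V = 1, so V^{-1} = adj(V)/det V = [[1, -2], [2, -3]].
Modal coordinates z(0) = V^{-1} x(0): 1·(-2) + (-2)·(-3) = 4; 2·(-2) + (-3)·(-3) = 5; so z(0) = [4, 5]^T.
x_1(t) = Σ_i (v_i)_1 · z_i(0) · e^{λ_i t} (row 1 of V times the modal terms).
x_1(1.5) = (-3)·4·e^{-5·1.5} + 2·5·e^{-2·1.5} = (-12)·0.000553 + 10·0.049787 = 0.4912.

0.4912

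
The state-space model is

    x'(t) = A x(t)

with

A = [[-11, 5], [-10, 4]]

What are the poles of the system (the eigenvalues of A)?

-6, -1

det(sI - A) = s^2 - (tr A)s + det A, with tr A = (-11) + 4 = -7 and det A = (-11)·4 - 5·(-10) = -44 - (-50) = 6.
So p(s) = det(sI - A) = s^2 + 7s + 6.
Factor s^2 + 7s + 6: two numbers with sum -7 and product 6 are -1 and -6, so s^2 + 7s + 6 = (s + 1)(s + 6).
Hence p(s) = (s + 1) (s + 6), with roots -6, -1.
All eigenvalues have negative real part, so the system is asymptotically stable.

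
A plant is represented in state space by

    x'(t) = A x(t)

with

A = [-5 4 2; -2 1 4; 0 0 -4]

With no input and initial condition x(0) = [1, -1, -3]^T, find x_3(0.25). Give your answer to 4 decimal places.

det(sI - A) = s^3 - (tr A)s^2 + (M11 + M22 + M33)s - det A, where Mii is the 2×2 principal minor of A obtained by deleting row i and column i.
tr A = (-5) + 1 + (-4) = -8; M11 = 1·(-4) - 4·0 = -4 - 0 = -4; M22 = (-5)·(-4) - 2·0 = 20 - 0 = 20; M33 = (-5)·1 - 4·(-2) = -5 - (-8) = 3; sum of minors = 19.
det A = (-5)·(1·(-4) - 4·0) - 4·((-2)·(-4) - 4·0) + 2·((-2)·0 - 1·0) = (-5)·(-4) - 4·8 + 2·0 = -12.
So p(s) = det(sI - A) = s^3 + 8s^2 + 19s + 12.
Rational-root test: any integer root divides 12. Testing small divisors, s = -1 works: p(-1) = -1 + 8 + (-19) + 12 = 0, so (s + 1) is a factor.
Dividing, p(s) = (s + 1)(s^2 + 7s + 12).
Factor s^2 + 7s + 12: two numbers with sum -7 and product 12 are -3 and -4, so s^2 + 7s + 12 = (s + 3)(s + 4).
Hence p(s) = (s + 1) (s + 3) (s + 4), with roots -4, -3, -1.
The eigenvalues -4, -3, -1 are distinct and real, so A is diagonalisable and x(t) = e^{At} x(0) = V diag(e^{λ_i t}) V^{-1} x(0), where the columns of V are the eigenvectors.
λ = -4: A - (-4)I = [[-1, 4, 2], [-2, 5, 4], [0, 0, 0]]. v must be orthogonal to every row; (row 1) × (row 2) = [6, 0, 3], so take v_1 = [2, 0, 1]^T.
λ = -3: A - (-3)I = [[-2, 4, 2], [-2, 4, 4], [0, 0, -1]]. v must be orthogonal to every row; (row 1) × (row 2) = [8, 4, 0], so take v_2 = [2, 1, 0]^T.
λ = -1: A - (-1)I = [[-4, 4, 2], [-2, 2, 4], [0, 0, -3]]. v must be orthogonal to every row; (row 1) × (row 2) = [12, 12, 0], so take v_3 = [-1, -1, 0]^T.
V = [v_1 v_2 v_3] = [[2, 2, -1], [0, 1, -1], [1, 0, 0]] has det V = -1, so V^{-1} = adj(V)/det V = [[0, 0, 1], [1, -1, -2], [1, -2, -2]].
Modal coordinates z(0) = V^{-1} x(0): 0·1 + 0·(-1) + 1·(-3) = -3; 1·1 + (-1)·(-1) + (-2)·(-3) = 8; 1·1 + (-2)·(-1) + (-2)·(-3) = 9; so z(0) = [-3, 8, 9]^T.
x_3(t) = Σ_i (v_i)_3 · z_i(0) · e^{λ_i t} (row 3 of V times the modal terms).
x_3(0.25) = 1·(-3)·e^{-4·0.25} + 0·8·e^{-3·0.25} + 0·9·e^{-1·0.25} = (-3)·0.367879 + 0·0.472367 + 0·0.778801 = -1.1036.

-1.1036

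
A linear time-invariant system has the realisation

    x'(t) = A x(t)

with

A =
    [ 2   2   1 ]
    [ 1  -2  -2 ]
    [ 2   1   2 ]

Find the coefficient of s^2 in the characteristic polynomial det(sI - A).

Expand det(sI - A) for the 3×3 matrix.
p(s) = s^3 - 2s^2 - 6s + 11.
(Check: constant term = det(-A) = (-1)^3 det A = 11; coefficient of s^2 = -tr A = -2.)
The coefficient of s^2 is -2.

-2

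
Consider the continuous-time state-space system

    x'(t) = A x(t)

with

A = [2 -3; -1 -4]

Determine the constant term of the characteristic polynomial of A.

For a 2×2 matrix, det(sI - A) = s^2 - (tr A)s + det A.
tr A = -2, det A = -11.
So p(s) = s^2 + 2s - 11.
The constant term is -11.

-11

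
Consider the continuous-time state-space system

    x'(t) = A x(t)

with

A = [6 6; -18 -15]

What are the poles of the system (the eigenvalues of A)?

det(sI - A) = s^2 - (tr A)s + det A, with tr A = 6 + (-15) = -9 and det A = 6·(-15) - 6·(-18) = -90 - (-108) = 18.
So p(s) = det(sI - A) = s^2 + 9s + 18.
Factor s^2 + 9s + 18: two numbers with sum -9 and product 18 are -3 and -6, so s^2 + 9s + 18 = (s + 3)(s + 6).
Hence p(s) = (s + 3) (s + 6), with roots -6, -3.
All eigenvalues have negative real part, so the system is asymptotically stable.

-6, -3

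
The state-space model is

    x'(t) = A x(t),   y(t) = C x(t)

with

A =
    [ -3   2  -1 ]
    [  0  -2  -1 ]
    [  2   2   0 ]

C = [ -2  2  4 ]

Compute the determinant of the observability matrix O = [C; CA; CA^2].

CA = [[14, 0, 0]]
CA^2 = [[-42, 28, -14]]
Observability matrix O = [C; CA; CA^2] = [[-2, 2, 4], [14, 0, 0], [-42, 28, -14]]
Expanding along the first row, det(O) = (-2)·(0·(-14) - 0·28) - 2·(14·(-14) - 0·(-42)) + 4·(14·28 - 0·(-42)) = (-2)·0 - 2·(-196) + 4·392 = 1960
Since det(O) ≠ 0, rank(O) = 3 and the system is completely observable.

1960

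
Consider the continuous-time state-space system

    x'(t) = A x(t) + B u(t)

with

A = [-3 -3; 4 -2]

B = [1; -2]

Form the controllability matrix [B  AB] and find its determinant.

AB = [[3], [8]]
Controllability matrix C = [B  AB] = [[1, 3], [-2, 8]]
det(C) = 1·8 - 3·(-2) = 8 - (-6) = 14
Since det(C) ≠ 0, rank(C) = 2 and the system is completely controllable.

14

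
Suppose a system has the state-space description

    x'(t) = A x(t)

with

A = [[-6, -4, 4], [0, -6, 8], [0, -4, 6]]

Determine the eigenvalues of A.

-6, -2, 2

det(sI - A) = s^3 - (tr A)s^2 + (M11 + M22 + M33)s - det A, where Mii is the 2×2 principal minor of A obtained by deleting row i and column i.
tr A = (-6) + (-6) + 6 = -6; M11 = (-6)·6 - 8·(-4) = -36 - (-32) = -4; M22 = (-6)·6 - 4·0 = -36 - 0 = -36; M33 = (-6)·(-6) - (-4)·0 = 36 - 0 = 36; sum of minors = -4.
det A = (-6)·((-6)·6 - 8·(-4)) - (-4)·(0·6 - 8·0) + 4·(0·(-4) - (-6)·0) = (-6)·(-4) - (-4)·0 + 4·0 = 24.
So p(s) = det(sI - A) = s^3 + 6s^2 - 4s - 24.
Rational-root test: any integer root divides -24. Testing small divisors, s = -2 works: p(-2) = -8 + 24 + 8 + (-24) = 0, so (s + 2) is a factor.
Dividing, p(s) = (s + 2)(s^2 + 4s - 12).
Factor s^2 + 4s - 12: two numbers with sum -4 and product -12 are 2 and -6, so s^2 + 4s - 12 = (s - 2)(s + 6).
Hence p(s) = (s - 2) (s + 2) (s + 6), with roots -6, -2, 2.
At least one eigenvalue has non-negative real part, so the system is not asymptotically stable.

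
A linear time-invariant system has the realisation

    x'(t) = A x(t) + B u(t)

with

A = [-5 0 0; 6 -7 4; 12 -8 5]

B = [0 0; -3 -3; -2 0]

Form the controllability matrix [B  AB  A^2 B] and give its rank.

2

AB = [[0, 0], [13, 21], [14, 24]]
A^2B = [[0, 0], [-35, -51], [-34, -48]]
Controllability matrix C = [B  AB  A^2B] = [[0, 0, 0, 0, 0, 0], [-3, -3, 13, 21, -35, -51], [-2, 0, 14, 24, -34, -48]]
Row 1 of C is identically zero, so rank(C) ≤ 2.
The 2×2 minor from rows 2, 3, columns 1, 2 is (-3)·0 - (-3)·(-2) = 0 - 6 = -6 ≠ 0, so rank(C) = 2.
rank(C) = 2 < n = 3, so the pair (A, B) is not completely controllable.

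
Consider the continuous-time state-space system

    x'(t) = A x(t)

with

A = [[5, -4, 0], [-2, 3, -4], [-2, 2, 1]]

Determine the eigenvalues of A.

1, 3, 5

det(sI - A) = s^3 - (tr A)s^2 + (M11 + M22 + M33)s - det A, where Mii is the 2×2 principal minor of A obtained by deleting row i and column i.
tr A = 5 + 3 + 1 = 9; M11 = 3·1 - (-4)·2 = 3 - (-8) = 11; M22 = 5·1 - 0·(-2) = 5 - 0 = 5; M33 = 5·3 - (-4)·(-2) = 15 - 8 = 7; sum of minors = 23.
det A = 5·(3·1 - (-4)·2) - (-4)·((-2)·1 - (-4)·(-2)) + 0·((-2)·2 - 3·(-2)) = 5·11 - (-4)·(-10) + 0·2 = 15.
So p(s) = det(sI - A) = s^3 - 9s^2 + 23s - 15.
Rational-root test: any integer root divides -15. Testing small divisors, s = 1 works: p(1) = 1 + (-9) + 23 + (-15) = 0, so (s - 1) is a factor.
Dividing, p(s) = (s - 1)(s^2 - 8s + 15).
Factor s^2 - 8s + 15: two numbers with sum 8 and product 15 are 5 and 3, so s^2 - 8s + 15 = (s - 5)(s - 3).
Hence p(s) = (s - 5) (s - 3) (s - 1), with roots 1, 3, 5.
At least one eigenvalue has non-negative real part, so the system is not asymptotically stable.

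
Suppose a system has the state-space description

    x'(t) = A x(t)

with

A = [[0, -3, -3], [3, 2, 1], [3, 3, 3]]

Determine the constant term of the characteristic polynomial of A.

Expand det(sI - A) for the 3×3 matrix.
p(s) = s^3 - 5s^2 + 21s - 9.
(Check: constant term = det(-A) = (-1)^3 det A = -9; coefficient of s^2 = -tr A = -5.)
The constant term is -9.

-9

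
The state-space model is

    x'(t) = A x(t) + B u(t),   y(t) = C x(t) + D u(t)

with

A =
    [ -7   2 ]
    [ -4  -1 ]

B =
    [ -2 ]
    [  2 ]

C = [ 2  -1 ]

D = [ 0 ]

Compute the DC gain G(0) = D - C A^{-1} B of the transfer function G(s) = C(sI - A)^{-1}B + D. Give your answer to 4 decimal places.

-1.2000

G(0) = C(-A)^{-1}B + D = -C A^{-1} B + D.
det A = 15, so A^{-1} = (1/15)·adj(A) = [[-1/15, -2/15], [4/15, -7/15]]
A^{-1} B = [-2/15, -22/15]^T
C A^{-1} B = 6/5
G(0) = D - C A^{-1} B = 0 - (6/5) = -6/5 ≈ -1.2000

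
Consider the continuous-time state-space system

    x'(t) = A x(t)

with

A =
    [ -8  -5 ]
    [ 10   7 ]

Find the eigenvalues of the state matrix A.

-3, 2

det(sI - A) = s^2 - (tr A)s + det A, with tr A = (-8) + 7 = -1 and det A = (-8)·7 - (-5)·10 = -56 - (-50) = -6.
So p(s) = det(sI - A) = s^2 + s - 6.
Factor s^2 + s - 6: two numbers with sum -1 and product -6 are 2 and -3, so s^2 + s - 6 = (s - 2)(s + 3).
Hence p(s) = (s - 2) (s + 3), with roots -3, 2.
At least one eigenvalue has non-negative real part, so the system is not asymptotically stable.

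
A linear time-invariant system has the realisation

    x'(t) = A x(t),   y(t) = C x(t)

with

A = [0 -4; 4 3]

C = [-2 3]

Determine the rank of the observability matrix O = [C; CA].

2

CA = [[12, 17]]
Observability matrix O = [C; CA] = [[-2, 3], [12, 17]]
det(O) = (-2)·17 - 3·12 = -34 - 36 = -70 ≠ 0, so rank(O) = 2.
rank(O) = 2 = n, so the pair (A, C) is completely observable.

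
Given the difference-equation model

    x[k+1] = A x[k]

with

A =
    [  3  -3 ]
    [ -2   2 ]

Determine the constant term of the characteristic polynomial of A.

0

For a 2×2 matrix, det(zI - A) = z^2 - (tr A)z + det A.
tr A = 5, det A = 0.
So p(z) = z^2 - 5z.
The constant term is 0.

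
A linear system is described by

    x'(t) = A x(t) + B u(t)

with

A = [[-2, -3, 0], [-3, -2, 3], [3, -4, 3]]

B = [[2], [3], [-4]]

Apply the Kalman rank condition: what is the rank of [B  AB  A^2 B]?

AB = [[-13], [-24], [-18]]
A^2B = [[98], [33], [3]]
Controllability matrix C = [B  AB  A^2B] = [[2, -13, 98], [3, -24, 33], [-4, -18, 3]]
det(C) = 2·((-24)·3 - 33·(-18)) - (-13)·(3·3 - 33·(-4)) + 98·(3·(-18) - (-24)·(-4)) = 2·522 - (-13)·141 + 98·(-150) = -11823 ≠ 0, so rank(C) = 3.
rank(C) = 3 = n, so the pair (A, B) is completely controllable.

3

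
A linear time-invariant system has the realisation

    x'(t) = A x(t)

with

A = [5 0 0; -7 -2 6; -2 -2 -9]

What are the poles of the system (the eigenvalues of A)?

-6, -5, 5

det(sI - A) = s^3 - (tr A)s^2 + (M11 + M22 + M33)s - det A, where Mii is the 2×2 principal minor of A obtained by deleting row i and column i.
tr A = 5 + (-2) + (-9) = -6; M11 = (-2)·(-9) - 6·(-2) = 18 - (-12) = 30; M22 = 5·(-9) - 0·(-2) = -45 - 0 = -45; M33 = 5·(-2) - 0·(-7) = -10 - 0 = -10; sum of minors = -25.
det A = 5·((-2)·(-9) - 6·(-2)) - 0·((-7)·(-9) - 6·(-2)) + 0·((-7)·(-2) - (-2)·(-2)) = 5·30 - 0·75 + 0·10 = 150.
So p(s) = det(sI - A) = s^3 + 6s^2 - 25s - 150.
Rational-root test: any integer root divides -150. Testing small divisors, s = -5 works: p(-5) = -125 + 150 + 125 + (-150) = 0, so (s + 5) is a factor.
Dividing, p(s) = (s + 5)(s^2 + s - 30).
Factor s^2 + s - 30: two numbers with sum -1 and product -30 are 5 and -6, so s^2 + s - 30 = (s - 5)(s + 6).
Hence p(s) = (s - 5) (s + 5) (s + 6), with roots -6, -5, 5.
At least one eigenvalue has non-negative real part, so the system is not asymptotically stable.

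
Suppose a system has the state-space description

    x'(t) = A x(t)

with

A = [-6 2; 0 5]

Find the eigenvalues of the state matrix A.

-6, 5

det(sI - A) = s^2 - (tr A)s + det A, with tr A = (-6) + 5 = -1 and det A = (-6)·5 - 2·0 = -30 - 0 = -30.
So p(s) = det(sI - A) = s^2 + s - 30.
Factor s^2 + s - 30: two numbers with sum -1 and product -30 are 5 and -6, so s^2 + s - 30 = (s - 5)(s + 6).
Hence p(s) = (s - 5) (s + 6), with roots -6, 5.
At least one eigenvalue has non-negative real part, so the system is not asymptotically stable.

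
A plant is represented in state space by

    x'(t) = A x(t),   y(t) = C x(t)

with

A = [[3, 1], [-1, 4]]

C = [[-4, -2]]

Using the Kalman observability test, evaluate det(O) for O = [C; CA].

CA = [[-10, -12]]
Observability matrix O = [C; CA] = [[-4, -2], [-10, -12]]
det(O) = (-4)·(-12) - (-2)·(-10) = 48 - 20 = 28
Since det(O) ≠ 0, rank(O) = 2 and the system is completely observable.

28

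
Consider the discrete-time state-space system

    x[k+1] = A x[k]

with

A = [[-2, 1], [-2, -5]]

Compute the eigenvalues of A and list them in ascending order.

det(zI - A) = z^2 - (tr A)z + det A, with tr A = (-2) + (-5) = -7 and det A = (-2)·(-5) - 1·(-2) = 10 - (-2) = 12.
So p(z) = det(zI - A) = z^2 + 7z + 12.
Factor z^2 + 7z + 12: two numbers with sum -7 and product 12 are -3 and -4, so z^2 + 7z + 12 = (z + 3)(z + 4).
Hence p(z) = (z + 3) (z + 4), with roots -4, -3.

-4, -3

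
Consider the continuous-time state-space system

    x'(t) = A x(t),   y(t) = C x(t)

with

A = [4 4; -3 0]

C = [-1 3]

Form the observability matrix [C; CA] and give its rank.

2

CA = [[-13, -4]]
Observability matrix O = [C; CA] = [[-1, 3], [-13, -4]]
det(O) = (-1)·(-4) - 3·(-13) = 4 - (-39) = 43 ≠ 0, so rank(O) = 2.
rank(O) = 2 = n, so the pair (A, C) is completely observable.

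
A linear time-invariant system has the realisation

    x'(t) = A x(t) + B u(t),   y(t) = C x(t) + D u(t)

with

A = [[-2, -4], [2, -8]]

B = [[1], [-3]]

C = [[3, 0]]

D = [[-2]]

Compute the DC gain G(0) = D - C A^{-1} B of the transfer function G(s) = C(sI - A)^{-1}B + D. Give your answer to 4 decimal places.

G(0) = C(-A)^{-1}B + D = -C A^{-1} B + D.
det A = 24, so A^{-1} = (1/24)·adj(A) = [[-1/3, 1/6], [-1/12, -1/12]]
A^{-1} B = [-5/6, 1/6]^T
C A^{-1} B = -5/2
G(0) = D - C A^{-1} B = -2 - (-5/2) = 1/2 ≈ 0.5000

0.5000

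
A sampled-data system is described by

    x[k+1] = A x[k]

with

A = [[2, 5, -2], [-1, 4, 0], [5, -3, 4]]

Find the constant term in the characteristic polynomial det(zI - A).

-86

Expand det(zI - A) for the 3×3 matrix.
p(z) = z^3 - 10z^2 + 47z - 86.
(Check: constant term = det(-A) = (-1)^3 det A = -86; coefficient of z^2 = -tr A = -10.)
The constant term is -86.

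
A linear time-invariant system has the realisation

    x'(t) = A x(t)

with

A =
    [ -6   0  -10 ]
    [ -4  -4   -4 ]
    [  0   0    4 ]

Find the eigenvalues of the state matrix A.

det(sI - A) = s^3 - (tr A)s^2 + (M11 + M22 + M33)s - det A, where Mii is the 2×2 principal minor of A obtained by deleting row i and column i.
tr A = (-6) + (-4) + 4 = -6; M11 = (-4)·4 - (-4)·0 = -16 - 0 = -16; M22 = (-6)·4 - (-10)·0 = -24 - 0 = -24; M33 = (-6)·(-4) - 0·(-4) = 24 - 0 = 24; sum of minors = -16.
det A = (-6)·((-4)·4 - (-4)·0) - 0·((-4)·4 - (-4)·0) + (-10)·((-4)·0 - (-4)·0) = (-6)·(-16) - 0·(-16) + (-10)·0 = 96.
So p(s) = det(sI - A) = s^3 + 6s^2 - 16s - 96.
Rational-root test: any integer root divides -96. Testing small divisors, s = -4 works: p(-4) = -64 + 96 + 64 + (-96) = 0, so (s + 4) is a factor.
Dividing, p(s) = (s + 4)(s^2 + 2s - 24).
Factor s^2 + 2s - 24: two numbers with sum -2 and product -24 are 4 and -6, so s^2 + 2s - 24 = (s - 4)(s + 6).
Hence p(s) = (s - 4) (s + 4) (s + 6), with roots -6, -4, 4.
At least one eigenvalue has non-negative real part, so the system is not asymptotically stable.

-6, -4, 4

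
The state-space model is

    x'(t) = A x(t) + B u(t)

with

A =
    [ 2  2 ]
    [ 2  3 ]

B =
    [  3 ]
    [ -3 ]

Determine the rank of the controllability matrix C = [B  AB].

2

AB = [[0], [-3]]
Controllability matrix C = [B  AB] = [[3, 0], [-3, -3]]
det(C) = 3·(-3) - 0·(-3) = -9 - 0 = -9 ≠ 0, so rank(C) = 2.
rank(C) = 2 = n, so the pair (A, B) is completely controllable.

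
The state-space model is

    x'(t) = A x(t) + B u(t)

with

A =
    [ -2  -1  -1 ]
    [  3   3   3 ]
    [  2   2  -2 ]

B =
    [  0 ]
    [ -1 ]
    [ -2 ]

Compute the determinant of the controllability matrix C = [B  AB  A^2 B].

AB = [[3], [-9], [2]]
A^2B = [[1], [-12], [-16]]
Controllability matrix C = [B  AB  A^2B] = [[0, 3, 1], [-1, -9, -12], [-2, 2, -16]]
Expanding along the first row, det(C) = 0·((-9)·(-16) - (-12)·2) - 3·((-1)·(-16) - (-12)·(-2)) + 1·((-1)·2 - (-9)·(-2)) = 0·168 - 3·(-8) + 1·(-20) = 4
Since det(C) ≠ 0, rank(C) = 3 and the system is completely controllable.

4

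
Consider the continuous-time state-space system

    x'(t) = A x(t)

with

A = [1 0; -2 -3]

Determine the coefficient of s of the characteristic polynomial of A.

2

For a 2×2 matrix, det(sI - A) = s^2 - (tr A)s + det A.
tr A = -2, det A = -3.
So p(s) = s^2 + 2s - 3.
The coefficient of s is 2.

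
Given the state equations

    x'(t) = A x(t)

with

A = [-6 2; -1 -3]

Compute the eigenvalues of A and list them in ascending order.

det(sI - A) = s^2 - (tr A)s + det A, with tr A = (-6) + (-3) = -9 and det A = (-6)·(-3) - 2·(-1) = 18 - (-2) = 20.
So p(s) = det(sI - A) = s^2 + 9s + 20.
Factor s^2 + 9s + 20: two numbers with sum -9 and product 20 are -4 and -5, so s^2 + 9s + 20 = (s + 4)(s + 5).
Hence p(s) = (s + 4) (s + 5), with roots -5, -4.
All eigenvalues have negative real part, so the system is asymptotically stable.

-5, -4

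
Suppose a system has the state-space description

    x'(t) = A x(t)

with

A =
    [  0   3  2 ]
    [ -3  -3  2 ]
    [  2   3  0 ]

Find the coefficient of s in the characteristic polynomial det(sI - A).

-1

Expand det(sI - A) for the 3×3 matrix.
p(s) = s^3 + 3s^2 - s - 6.
(Check: constant term = det(-A) = (-1)^3 det A = -6; coefficient of s^2 = -tr A = 3.)
The coefficient of s is -1.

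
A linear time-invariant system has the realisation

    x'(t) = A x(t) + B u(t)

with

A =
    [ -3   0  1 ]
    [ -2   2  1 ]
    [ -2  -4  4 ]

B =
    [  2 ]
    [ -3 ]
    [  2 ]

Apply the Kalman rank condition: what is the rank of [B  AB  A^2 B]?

AB = [[-4], [-8], [16]]
A^2B = [[28], [8], [104]]
Controllability matrix C = [B  AB  A^2B] = [[2, -4, 28], [-3, -8, 8], [2, 16, 104]]
det(C) = 2·((-8)·104 - 8·16) - (-4)·((-3)·104 - 8·2) + 28·((-3)·16 - (-8)·2) = 2·(-960) - (-4)·(-328) + 28·(-32) = -4128 ≠ 0, so rank(C) = 3.
rank(C) = 3 = n, so the pair (A, B) is completely controllable.

3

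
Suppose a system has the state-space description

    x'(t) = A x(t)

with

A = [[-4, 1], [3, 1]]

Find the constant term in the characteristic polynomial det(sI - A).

-7

For a 2×2 matrix, det(sI - A) = s^2 - (tr A)s + det A.
tr A = -3, det A = -7.
So p(s) = s^2 + 3s - 7.
The constant term is -7.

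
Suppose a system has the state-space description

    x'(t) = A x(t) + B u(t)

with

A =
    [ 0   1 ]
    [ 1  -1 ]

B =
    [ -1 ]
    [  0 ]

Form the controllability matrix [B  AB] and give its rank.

2

AB = [[0], [-1]]
Controllability matrix C = [B  AB] = [[-1, 0], [0, -1]]
det(C) = (-1)·(-1) - 0·0 = 1 - 0 = 1 ≠ 0, so rank(C) = 2.
rank(C) = 2 = n, so the pair (A, B) is completely controllable.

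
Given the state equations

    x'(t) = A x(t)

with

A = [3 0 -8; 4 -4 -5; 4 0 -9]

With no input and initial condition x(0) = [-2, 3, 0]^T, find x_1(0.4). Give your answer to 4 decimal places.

-2.4106

det(sI - A) = s^3 - (tr A)s^2 + (M11 + M22 + M33)s - det A, where Mii is the 2×2 principal minor of A obtained by deleting row i and column i.
tr A = 3 + (-4) + (-9) = -10; M11 = (-4)·(-9) - (-5)·0 = 36 - 0 = 36; M22 = 3·(-9) - (-8)·4 = -27 - (-32) = 5; M33 = 3·(-4) - 0·4 = -12 - 0 = -12; sum of minors = 29.
det A = 3·((-4)·(-9) - (-5)·0) - 0·(4·(-9) - (-5)·4) + (-8)·(4·0 - (-4)·4) = 3·36 - 0·(-16) + (-8)·16 = -20.
So p(s) = det(sI - A) = s^3 + 10s^2 + 29s + 20.
Rational-root test: any integer root divides 20. Testing small divisors, s = -1 works: p(-1) = -1 + 10 + (-29) + 20 = 0, so (s + 1) is a factor.
Dividing, p(s) = (s + 1)(s^2 + 9s + 20).
Factor s^2 + 9s + 20: two numbers with sum -9 and product 20 are -4 and -5, so s^2 + 9s + 20 = (s + 4)(s + 5).
Hence p(s) = (s + 1) (s + 4) (s + 5), with roots -5, -4, -1.
The eigenvalues -5, -4, -1 are distinct and real, so A is diagonalisable and x(t) = e^{At} x(0) = V diag(e^{λ_i t}) V^{-1} x(0), where the columns of V are the eigenvectors.
λ = -5: A - (-5)I = [[8, 0, -8], [4, 1, -5], [4, 0, -4]]. v must be orthogonal to every row; (row 1) × (row 2) = [8, 8, 8], so take v_1 = [1, 1, 1]^T.
λ = -4: A - (-4)I = [[7, 0, -8], [4, 0, -5], [4, 0, -5]]. v must be orthogonal to every row; (row 1) × (row 2) = [0, 3, 0], so take v_2 = [0, 1, 0]^T.
λ = -1: A - (-1)I = [[4, 0, -8], [4, -3, -5], [4, 0, -8]]. v must be orthogonal to every row; (row 1) × (row 2) = [-24, -12, -12], so take v_3 = [-2, -1, -1]^T.
V = [v_1 v_2 v_3] = [[1, 0, -2], [1, 1, -1], [1, 0, -1]] has det V = 1, so V^{-1} = adj(V)/det V = [[-1, 0, 2], [0, 1, -1], [-1, 0, 1]].
Modal coordinates z(0) = V^{-1} x(0): (-1)·(-2) + 0·3 + 2·0 = 2; 0·(-2) + 1·3 + (-1)·0 = 3; (-1)·(-2) + 0·3 + 1·0 = 2; so z(0) = [2, 3, 2]^T.
x_1(t) = Σ_i (v_i)_1 · z_i(0) · e^{λ_i t} (row 1 of V times the modal terms).
x_1(0.4) = 1·2·e^{-5·0.4} + 0·3·e^{-4·0.4} + (-2)·2·e^{-1·0.4} = 2·0.135335 + 0·0.201897 + (-4)·0.670320 = -2.4106.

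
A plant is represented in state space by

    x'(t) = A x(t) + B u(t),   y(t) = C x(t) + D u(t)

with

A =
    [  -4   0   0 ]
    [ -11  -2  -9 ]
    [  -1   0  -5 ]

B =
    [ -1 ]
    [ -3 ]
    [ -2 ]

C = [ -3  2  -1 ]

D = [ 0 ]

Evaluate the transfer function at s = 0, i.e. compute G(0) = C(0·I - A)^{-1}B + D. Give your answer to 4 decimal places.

G(0) = C(-A)^{-1}B + D = -C A^{-1} B + D.
det A = -40, so A^{-1} = (1/-40)·adj(A) = [[-1/4, 0, 0], [23/20, -1/2, 9/10], [1/20, 0, -1/5]]
A^{-1} B = [1/4, -29/20, 7/20]^T
C A^{-1} B = -4
G(0) = D - C A^{-1} B = 0 - (-4) = 4

4.0000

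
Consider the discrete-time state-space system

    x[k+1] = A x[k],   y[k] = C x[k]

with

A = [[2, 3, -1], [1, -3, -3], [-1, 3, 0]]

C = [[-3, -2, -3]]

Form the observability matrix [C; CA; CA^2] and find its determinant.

CA = [[-5, -12, 9]]
CA^2 = [[-31, 48, 41]]
Observability matrix O = [C; CA; CA^2] = [[-3, -2, -3], [-5, -12, 9], [-31, 48, 41]]
Expanding along the first row, det(O) = (-3)·((-12)·41 - 9·48) - (-2)·((-5)·41 - 9·(-31)) + (-3)·((-5)·48 - (-12)·(-31)) = (-3)·(-924) - (-2)·74 + (-3)·(-612) = 4756
Since det(O) ≠ 0, rank(O) = 3 and the system is completely observable.

4756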